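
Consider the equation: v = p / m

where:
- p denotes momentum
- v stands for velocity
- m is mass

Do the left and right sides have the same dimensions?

Yes

p (momentum) has dimensions [L M T^-1].
v (velocity) has dimensions [L T^-1].
m (mass) has dimensions [M].

Left side: [L T^-1]
Right side: [L T^-1]

Both sides have the same dimensions, so the equation is dimensionally consistent.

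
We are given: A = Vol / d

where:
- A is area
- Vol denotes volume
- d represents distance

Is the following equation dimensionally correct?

Yes

A (area) has dimensions [L^2].
Vol (volume) has dimensions [L^3].
d (distance) has dimensions [L].

Left side: [L^2]
Right side: [L^2]

Both sides have the same dimensions, so the equation is dimensionally consistent.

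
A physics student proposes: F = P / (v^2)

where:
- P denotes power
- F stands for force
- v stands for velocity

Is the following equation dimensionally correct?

No

P (power) has dimensions [L^2 M T^-3].
F (force) has dimensions [L M T^-2].
v (velocity) has dimensions [L T^-1].

Left side: [L M T^-2]
Right side: [M T^-1]

The two sides have different dimensions, so the equation is NOT dimensionally consistent.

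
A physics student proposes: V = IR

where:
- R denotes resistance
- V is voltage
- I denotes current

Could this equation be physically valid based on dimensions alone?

Yes

R (resistance) has dimensions [I^-2 L^2 M T^-3].
V (voltage) has dimensions [I^-1 L^2 M T^-3].
I (current) has dimensions [I].

Left side: [I^-1 L^2 M T^-3]
Right side: [I^-1 L^2 M T^-3]

Both sides have the same dimensions, so the equation is dimensionally consistent.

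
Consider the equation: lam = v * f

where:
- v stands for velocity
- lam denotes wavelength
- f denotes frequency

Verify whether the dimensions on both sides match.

No

v (velocity) has dimensions [L T^-1].
lam (wavelength) has dimensions [L].
f (frequency) has dimensions [T^-1].

Left side: [L]
Right side: [L T^-2]

The two sides have different dimensions, so the equation is NOT dimensionally consistent.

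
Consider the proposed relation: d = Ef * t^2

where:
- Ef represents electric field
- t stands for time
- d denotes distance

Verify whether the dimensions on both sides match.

No

Ef (electric field) has dimensions [I^-1 L M T^-3].
t (time) has dimensions [T].
d (distance) has dimensions [L].

Left side: [L]
Right side: [I^-1 L M T^-1]

The two sides have different dimensions, so the equation is NOT dimensionally consistent.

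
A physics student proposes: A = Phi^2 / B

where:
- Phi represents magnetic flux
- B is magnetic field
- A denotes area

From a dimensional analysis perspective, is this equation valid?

No

Phi (magnetic flux) has dimensions [I^-1 L^2 M T^-2].
B (magnetic field) has dimensions [I^-1 M T^-2].
A (area) has dimensions [L^2].

Left side: [L^2]
Right side: [I^-1 L^4 M T^-2]

The two sides have different dimensions, so the equation is NOT dimensionally consistent.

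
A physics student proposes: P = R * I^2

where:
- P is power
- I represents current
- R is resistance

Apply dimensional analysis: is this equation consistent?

Yes

P (power) has dimensions [L^2 M T^-3].
I (current) has dimensions [I].
R (resistance) has dimensions [I^-2 L^2 M T^-3].

Left side: [L^2 M T^-3]
Right side: [L^2 M T^-3]

Both sides have the same dimensions, so the equation is dimensionally consistent.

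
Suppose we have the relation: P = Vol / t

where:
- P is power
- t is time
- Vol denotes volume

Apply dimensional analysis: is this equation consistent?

No

P (power) has dimensions [L^2 M T^-3].
t (time) has dimensions [T].
Vol (volume) has dimensions [L^3].

Left side: [L^2 M T^-3]
Right side: [L^3 T^-1]

The two sides have different dimensions, so the equation is NOT dimensionally consistent.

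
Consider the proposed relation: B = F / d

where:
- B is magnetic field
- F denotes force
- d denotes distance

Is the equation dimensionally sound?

No

B (magnetic field) has dimensions [I^-1 M T^-2].
F (force) has dimensions [L M T^-2].
d (distance) has dimensions [L].

Left side: [I^-1 M T^-2]
Right side: [M T^-2]

The two sides have different dimensions, so the equation is NOT dimensionally consistent.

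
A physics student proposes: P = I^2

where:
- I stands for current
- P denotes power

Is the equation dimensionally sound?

No

I (current) has dimensions [I].
P (power) has dimensions [L^2 M T^-3].

Left side: [L^2 M T^-3]
Right side: [I^2]

The two sides have different dimensions, so the equation is NOT dimensionally consistent.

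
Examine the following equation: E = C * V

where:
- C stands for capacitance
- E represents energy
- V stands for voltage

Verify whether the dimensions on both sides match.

No

C (capacitance) has dimensions [I^2 L^-2 M^-1 T^4].
E (energy) has dimensions [L^2 M T^-2].
V (voltage) has dimensions [I^-1 L^2 M T^-3].

Left side: [L^2 M T^-2]
Right side: [I T]

The two sides have different dimensions, so the equation is NOT dimensionally consistent.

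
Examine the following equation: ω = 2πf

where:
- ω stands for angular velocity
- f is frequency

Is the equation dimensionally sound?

Yes

ω (angular velocity) has dimensions [T^-1].
f (frequency) has dimensions [T^-1].

Left side: [T^-1]
Right side: [T^-1]

Both sides have the same dimensions, so the equation is dimensionally consistent.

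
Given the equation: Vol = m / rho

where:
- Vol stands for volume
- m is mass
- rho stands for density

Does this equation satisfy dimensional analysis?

Yes

Vol (volume) has dimensions [L^3].
m (mass) has dimensions [M].
rho (density) has dimensions [L^-3 M].

Left side: [L^3]
Right side: [L^3]

Both sides have the same dimensions, so the equation is dimensionally consistent.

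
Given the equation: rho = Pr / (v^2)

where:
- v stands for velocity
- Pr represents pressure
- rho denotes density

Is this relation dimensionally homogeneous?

Yes

v (velocity) has dimensions [L T^-1].
Pr (pressure) has dimensions [L^-1 M T^-2].
rho (density) has dimensions [L^-3 M].

Left side: [L^-3 M]
Right side: [L^-3 M]

Both sides have the same dimensions, so the equation is dimensionally consistent.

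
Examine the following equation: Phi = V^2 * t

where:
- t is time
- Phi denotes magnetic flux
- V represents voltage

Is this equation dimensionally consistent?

No

t (time) has dimensions [T].
Phi (magnetic flux) has dimensions [I^-1 L^2 M T^-2].
V (voltage) has dimensions [I^-1 L^2 M T^-3].

Left side: [I^-1 L^2 M T^-2]
Right side: [I^-2 L^4 M^2 T^-5]

The two sides have different dimensions, so the equation is NOT dimensionally consistent.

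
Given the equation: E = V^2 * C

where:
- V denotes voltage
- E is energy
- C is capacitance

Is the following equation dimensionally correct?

Yes

V (voltage) has dimensions [I^-1 L^2 M T^-3].
E (energy) has dimensions [L^2 M T^-2].
C (capacitance) has dimensions [I^2 L^-2 M^-1 T^4].

Left side: [L^2 M T^-2]
Right side: [L^2 M T^-2]

Both sides have the same dimensions, so the equation is dimensionally consistent.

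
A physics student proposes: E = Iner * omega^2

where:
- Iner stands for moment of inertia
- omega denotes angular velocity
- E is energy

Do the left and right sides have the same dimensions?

Yes

Iner (moment of inertia) has dimensions [L^2 M].
omega (angular velocity) has dimensions [T^-1].
E (energy) has dimensions [L^2 M T^-2].

Left side: [L^2 M T^-2]
Right side: [L^2 M T^-2]

Both sides have the same dimensions, so the equation is dimensionally consistent.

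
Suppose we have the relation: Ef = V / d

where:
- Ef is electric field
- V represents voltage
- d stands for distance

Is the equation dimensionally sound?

Yes

Ef (electric field) has dimensions [I^-1 L M T^-3].
V (voltage) has dimensions [I^-1 L^2 M T^-3].
d (distance) has dimensions [L].

Left side: [I^-1 L M T^-3]
Right side: [I^-1 L M T^-3]

Both sides have the same dimensions, so the equation is dimensionally consistent.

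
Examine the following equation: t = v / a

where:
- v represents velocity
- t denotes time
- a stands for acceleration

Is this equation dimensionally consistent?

Yes

v (velocity) has dimensions [L T^-1].
t (time) has dimensions [T].
a (acceleration) has dimensions [L T^-2].

Left side: [T]
Right side: [T]

Both sides have the same dimensions, so the equation is dimensionally consistent.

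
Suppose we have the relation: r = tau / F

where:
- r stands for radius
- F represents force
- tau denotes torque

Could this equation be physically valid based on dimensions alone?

Yes

r (radius) has dimensions [L].
F (force) has dimensions [L M T^-2].
tau (torque) has dimensions [L^2 M T^-2].

Left side: [L]
Right side: [L]

Both sides have the same dimensions, so the equation is dimensionally consistent.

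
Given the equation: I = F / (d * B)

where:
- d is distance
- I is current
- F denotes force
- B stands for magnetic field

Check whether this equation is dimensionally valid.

Yes

d (distance) has dimensions [L].
I (current) has dimensions [I].
F (force) has dimensions [L M T^-2].
B (magnetic field) has dimensions [I^-1 M T^-2].

Left side: [I]
Right side: [I]

Both sides have the same dimensions, so the equation is dimensionally consistent.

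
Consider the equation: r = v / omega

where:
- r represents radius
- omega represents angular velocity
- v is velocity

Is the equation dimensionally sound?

Yes

r (radius) has dimensions [L].
omega (angular velocity) has dimensions [T^-1].
v (velocity) has dimensions [L T^-1].

Left side: [L]
Right side: [L]

Both sides have the same dimensions, so the equation is dimensionally consistent.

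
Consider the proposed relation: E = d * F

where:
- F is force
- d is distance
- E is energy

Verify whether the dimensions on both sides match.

Yes

F (force) has dimensions [L M T^-2].
d (distance) has dimensions [L].
E (energy) has dimensions [L^2 M T^-2].

Left side: [L^2 M T^-2]
Right side: [L^2 M T^-2]

Both sides have the same dimensions, so the equation is dimensionally consistent.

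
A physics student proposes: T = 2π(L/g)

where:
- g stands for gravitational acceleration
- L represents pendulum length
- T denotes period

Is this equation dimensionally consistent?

No

g (gravitational acceleration) has dimensions [L T^-2].
L (pendulum length) has dimensions [L].
T (period) has dimensions [T].

Left side: [T]
Right side: [T^2]

The two sides have different dimensions, so the equation is NOT dimensionally consistent.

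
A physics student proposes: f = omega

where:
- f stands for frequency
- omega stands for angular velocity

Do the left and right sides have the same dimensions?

Yes

f (frequency) has dimensions [T^-1].
omega (angular velocity) has dimensions [T^-1].

Left side: [T^-1]
Right side: [T^-1]

Both sides have the same dimensions, so the equation is dimensionally consistent.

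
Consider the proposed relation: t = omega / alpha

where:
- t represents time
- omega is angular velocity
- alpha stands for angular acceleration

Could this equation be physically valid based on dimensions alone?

Yes

t (time) has dimensions [T].
omega (angular velocity) has dimensions [T^-1].
alpha (angular acceleration) has dimensions [T^-2].

Left side: [T]
Right side: [T]

Both sides have the same dimensions, so the equation is dimensionally consistent.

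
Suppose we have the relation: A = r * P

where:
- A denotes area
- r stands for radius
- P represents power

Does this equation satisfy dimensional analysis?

No

A (area) has dimensions [L^2].
r (radius) has dimensions [L].
P (power) has dimensions [L^2 M T^-3].

Left side: [L^2]
Right side: [L^3 M T^-3]

The two sides have different dimensions, so the equation is NOT dimensionally consistent.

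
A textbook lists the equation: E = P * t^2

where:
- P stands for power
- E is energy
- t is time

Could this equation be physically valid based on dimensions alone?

No

P (power) has dimensions [L^2 M T^-3].
E (energy) has dimensions [L^2 M T^-2].
t (time) has dimensions [T].

Left side: [L^2 M T^-2]
Right side: [L^2 M T^-1]

The two sides have different dimensions, so the equation is NOT dimensionally consistent.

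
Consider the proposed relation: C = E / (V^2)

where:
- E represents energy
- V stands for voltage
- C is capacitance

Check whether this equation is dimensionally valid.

Yes

E (energy) has dimensions [L^2 M T^-2].
V (voltage) has dimensions [I^-1 L^2 M T^-3].
C (capacitance) has dimensions [I^2 L^-2 M^-1 T^4].

Left side: [I^2 L^-2 M^-1 T^4]
Right side: [I^2 L^-2 M^-1 T^4]

Both sides have the same dimensions, so the equation is dimensionally consistent.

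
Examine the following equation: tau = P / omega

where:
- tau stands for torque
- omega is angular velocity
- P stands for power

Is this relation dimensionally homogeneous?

Yes

tau (torque) has dimensions [L^2 M T^-2].
omega (angular velocity) has dimensions [T^-1].
P (power) has dimensions [L^2 M T^-3].

Left side: [L^2 M T^-2]
Right side: [L^2 M T^-2]

Both sides have the same dimensions, so the equation is dimensionally consistent.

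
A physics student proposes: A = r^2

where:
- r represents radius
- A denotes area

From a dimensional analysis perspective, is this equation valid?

Yes

r (radius) has dimensions [L].
A (area) has dimensions [L^2].

Left side: [L^2]
Right side: [L^2]

Both sides have the same dimensions, so the equation is dimensionally consistent.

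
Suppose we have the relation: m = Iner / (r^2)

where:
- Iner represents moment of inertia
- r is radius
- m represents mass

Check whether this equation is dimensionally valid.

Yes

Iner (moment of inertia) has dimensions [L^2 M].
r (radius) has dimensions [L].
m (mass) has dimensions [M].

Left side: [M]
Right side: [M]

Both sides have the same dimensions, so the equation is dimensionally consistent.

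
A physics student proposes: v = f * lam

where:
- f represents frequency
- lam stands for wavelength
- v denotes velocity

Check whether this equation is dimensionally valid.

Yes

f (frequency) has dimensions [T^-1].
lam (wavelength) has dimensions [L].
v (velocity) has dimensions [L T^-1].

Left side: [L T^-1]
Right side: [L T^-1]

Both sides have the same dimensions, so the equation is dimensionally consistent.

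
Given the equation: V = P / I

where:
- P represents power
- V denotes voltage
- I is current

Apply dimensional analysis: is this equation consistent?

Yes

P (power) has dimensions [L^2 M T^-3].
V (voltage) has dimensions [I^-1 L^2 M T^-3].
I (current) has dimensions [I].

Left side: [I^-1 L^2 M T^-3]
Right side: [I^-1 L^2 M T^-3]

Both sides have the same dimensions, so the equation is dimensionally consistent.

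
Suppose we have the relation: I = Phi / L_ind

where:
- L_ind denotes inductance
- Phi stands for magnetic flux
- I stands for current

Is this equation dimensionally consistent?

Yes

L_ind (inductance) has dimensions [I^-2 L^2 M T^-2].
Phi (magnetic flux) has dimensions [I^-1 L^2 M T^-2].
I (current) has dimensions [I].

Left side: [I]
Right side: [I]

Both sides have the same dimensions, so the equation is dimensionally consistent.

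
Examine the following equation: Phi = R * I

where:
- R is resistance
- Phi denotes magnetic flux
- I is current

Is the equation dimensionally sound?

No

R (resistance) has dimensions [I^-2 L^2 M T^-3].
Phi (magnetic flux) has dimensions [I^-1 L^2 M T^-2].
I (current) has dimensions [I].

Left side: [I^-1 L^2 M T^-2]
Right side: [I^-1 L^2 M T^-3]

The two sides have different dimensions, so the equation is NOT dimensionally consistent.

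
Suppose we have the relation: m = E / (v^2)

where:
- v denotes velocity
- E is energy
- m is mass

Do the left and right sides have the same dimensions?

Yes

v (velocity) has dimensions [L T^-1].
E (energy) has dimensions [L^2 M T^-2].
m (mass) has dimensions [M].

Left side: [M]
Right side: [M]

Both sides have the same dimensions, so the equation is dimensionally consistent.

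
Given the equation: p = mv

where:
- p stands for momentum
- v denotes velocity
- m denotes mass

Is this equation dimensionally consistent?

Yes

p (momentum) has dimensions [L M T^-1].
v (velocity) has dimensions [L T^-1].
m (mass) has dimensions [M].

Left side: [L M T^-1]
Right side: [L M T^-1]

Both sides have the same dimensions, so the equation is dimensionally consistent.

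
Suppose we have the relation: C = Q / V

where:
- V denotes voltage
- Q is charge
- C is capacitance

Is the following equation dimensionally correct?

Yes

V (voltage) has dimensions [I^-1 L^2 M T^-3].
Q (charge) has dimensions [I T].
C (capacitance) has dimensions [I^2 L^-2 M^-1 T^4].

Left side: [I^2 L^-2 M^-1 T^4]
Right side: [I^2 L^-2 M^-1 T^4]

Both sides have the same dimensions, so the equation is dimensionally consistent.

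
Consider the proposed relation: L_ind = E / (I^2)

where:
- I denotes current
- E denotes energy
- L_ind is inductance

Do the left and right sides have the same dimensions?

Yes

I (current) has dimensions [I].
E (energy) has dimensions [L^2 M T^-2].
L_ind (inductance) has dimensions [I^-2 L^2 M T^-2].

Left side: [I^-2 L^2 M T^-2]
Right side: [I^-2 L^2 M T^-2]

Both sides have the same dimensions, so the equation is dimensionally consistent.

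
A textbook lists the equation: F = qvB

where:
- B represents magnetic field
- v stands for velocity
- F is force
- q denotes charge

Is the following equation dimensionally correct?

Yes

B (magnetic field) has dimensions [I^-1 M T^-2].
v (velocity) has dimensions [L T^-1].
F (force) has dimensions [L M T^-2].
q (charge) has dimensions [I T].

Left side: [L M T^-2]
Right side: [L M T^-2]

Both sides have the same dimensions, so the equation is dimensionally consistent.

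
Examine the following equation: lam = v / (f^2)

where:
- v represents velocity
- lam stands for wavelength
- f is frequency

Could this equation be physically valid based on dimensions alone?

No

v (velocity) has dimensions [L T^-1].
lam (wavelength) has dimensions [L].
f (frequency) has dimensions [T^-1].

Left side: [L]
Right side: [L T]

The two sides have different dimensions, so the equation is NOT dimensionally consistent.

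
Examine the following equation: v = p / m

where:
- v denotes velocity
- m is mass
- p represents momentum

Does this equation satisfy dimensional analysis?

Yes

v (velocity) has dimensions [L T^-1].
m (mass) has dimensions [M].
p (momentum) has dimensions [L M T^-1].

Left side: [L T^-1]
Right side: [L T^-1]

Both sides have the same dimensions, so the equation is dimensionally consistent.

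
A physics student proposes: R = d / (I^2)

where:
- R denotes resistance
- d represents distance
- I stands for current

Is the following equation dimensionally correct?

No

R (resistance) has dimensions [I^-2 L^2 M T^-3].
d (distance) has dimensions [L].
I (current) has dimensions [I].

Left side: [I^-2 L^2 M T^-3]
Right side: [I^-2 L]

The two sides have different dimensions, so the equation is NOT dimensionally consistent.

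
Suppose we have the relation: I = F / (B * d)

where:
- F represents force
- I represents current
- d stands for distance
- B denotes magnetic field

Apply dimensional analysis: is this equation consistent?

Yes

F (force) has dimensions [L M T^-2].
I (current) has dimensions [I].
d (distance) has dimensions [L].
B (magnetic field) has dimensions [I^-1 M T^-2].

Left side: [I]
Right side: [I]

Both sides have the same dimensions, so the equation is dimensionally consistent.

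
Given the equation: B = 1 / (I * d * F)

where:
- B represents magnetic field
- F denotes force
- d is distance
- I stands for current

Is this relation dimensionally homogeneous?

No

B (magnetic field) has dimensions [I^-1 M T^-2].
F (force) has dimensions [L M T^-2].
d (distance) has dimensions [L].
I (current) has dimensions [I].

Left side: [I^-1 M T^-2]
Right side: [I^-1 L^-2 M^-1 T^2]

The two sides have different dimensions, so the equation is NOT dimensionally consistent.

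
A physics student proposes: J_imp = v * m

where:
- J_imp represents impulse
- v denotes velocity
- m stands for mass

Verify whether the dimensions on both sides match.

Yes

J_imp (impulse) has dimensions [L M T^-1].
v (velocity) has dimensions [L T^-1].
m (mass) has dimensions [M].

Left side: [L M T^-1]
Right side: [L M T^-1]

Both sides have the same dimensions, so the equation is dimensionally consistent.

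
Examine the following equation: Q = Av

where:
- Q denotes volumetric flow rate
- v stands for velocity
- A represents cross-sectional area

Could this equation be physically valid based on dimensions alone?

Yes

Q (volumetric flow rate) has dimensions [L^3 T^-1].
v (velocity) has dimensions [L T^-1].
A (cross-sectional area) has dimensions [L^2].

Left side: [L^3 T^-1]
Right side: [L^3 T^-1]

Both sides have the same dimensions, so the equation is dimensionally consistent.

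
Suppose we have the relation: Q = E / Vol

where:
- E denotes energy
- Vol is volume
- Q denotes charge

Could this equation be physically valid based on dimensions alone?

No

E (energy) has dimensions [L^2 M T^-2].
Vol (volume) has dimensions [L^3].
Q (charge) has dimensions [I T].

Left side: [I T]
Right side: [L^-1 M T^-2]

The two sides have different dimensions, so the equation is NOT dimensionally consistent.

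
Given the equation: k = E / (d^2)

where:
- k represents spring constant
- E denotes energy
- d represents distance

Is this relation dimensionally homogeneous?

Yes

k (spring constant) has dimensions [M T^-2].
E (energy) has dimensions [L^2 M T^-2].
d (distance) has dimensions [L].

Left side: [M T^-2]
Right side: [M T^-2]

Both sides have the same dimensions, so the equation is dimensionally consistent.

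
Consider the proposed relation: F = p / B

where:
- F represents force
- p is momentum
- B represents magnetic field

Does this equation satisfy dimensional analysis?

No

F (force) has dimensions [L M T^-2].
p (momentum) has dimensions [L M T^-1].
B (magnetic field) has dimensions [I^-1 M T^-2].

Left side: [L M T^-2]
Right side: [I L T]

The two sides have different dimensions, so the equation is NOT dimensionally consistent.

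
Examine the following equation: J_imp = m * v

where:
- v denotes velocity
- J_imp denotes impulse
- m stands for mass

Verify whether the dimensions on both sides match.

Yes

v (velocity) has dimensions [L T^-1].
J_imp (impulse) has dimensions [L M T^-1].
m (mass) has dimensions [M].

Left side: [L M T^-1]
Right side: [L M T^-1]

Both sides have the same dimensions, so the equation is dimensionally consistent.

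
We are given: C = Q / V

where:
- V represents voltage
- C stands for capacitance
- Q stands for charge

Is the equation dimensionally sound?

Yes

V (voltage) has dimensions [I^-1 L^2 M T^-3].
C (capacitance) has dimensions [I^2 L^-2 M^-1 T^4].
Q (charge) has dimensions [I T].

Left side: [I^2 L^-2 M^-1 T^4]
Right side: [I^2 L^-2 M^-1 T^4]

Both sides have the same dimensions, so the equation is dimensionally consistent.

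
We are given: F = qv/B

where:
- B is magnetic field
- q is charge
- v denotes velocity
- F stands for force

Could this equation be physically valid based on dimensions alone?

No

B (magnetic field) has dimensions [I^-1 M T^-2].
q (charge) has dimensions [I T].
v (velocity) has dimensions [L T^-1].
F (force) has dimensions [L M T^-2].

Left side: [L M T^-2]
Right side: [I^2 L M^-1 T^2]

The two sides have different dimensions, so the equation is NOT dimensionally consistent.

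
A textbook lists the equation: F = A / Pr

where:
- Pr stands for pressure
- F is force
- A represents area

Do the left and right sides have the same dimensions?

No

Pr (pressure) has dimensions [L^-1 M T^-2].
F (force) has dimensions [L M T^-2].
A (area) has dimensions [L^2].

Left side: [L M T^-2]
Right side: [L^3 M^-1 T^2]

The two sides have different dimensions, so the equation is NOT dimensionally consistent.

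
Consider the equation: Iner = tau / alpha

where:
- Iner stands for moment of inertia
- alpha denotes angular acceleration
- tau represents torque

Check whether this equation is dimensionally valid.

Yes

Iner (moment of inertia) has dimensions [L^2 M].
alpha (angular acceleration) has dimensions [T^-2].
tau (torque) has dimensions [L^2 M T^-2].

Left side: [L^2 M]
Right side: [L^2 M]

Both sides have the same dimensions, so the equation is dimensionally consistent.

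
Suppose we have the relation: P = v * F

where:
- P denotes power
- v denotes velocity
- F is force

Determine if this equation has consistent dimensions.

Yes

P (power) has dimensions [L^2 M T^-3].
v (velocity) has dimensions [L T^-1].
F (force) has dimensions [L M T^-2].

Left side: [L^2 M T^-3]
Right side: [L^2 M T^-3]

Both sides have the same dimensions, so the equation is dimensionally consistent.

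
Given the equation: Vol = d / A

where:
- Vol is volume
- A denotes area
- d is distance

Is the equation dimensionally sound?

No

Vol (volume) has dimensions [L^3].
A (area) has dimensions [L^2].
d (distance) has dimensions [L].

Left side: [L^3]
Right side: [L^-1]

The two sides have different dimensions, so the equation is NOT dimensionally consistent.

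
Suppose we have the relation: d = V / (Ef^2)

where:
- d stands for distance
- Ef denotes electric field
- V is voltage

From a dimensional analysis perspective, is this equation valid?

No

d (distance) has dimensions [L].
Ef (electric field) has dimensions [I^-1 L M T^-3].
V (voltage) has dimensions [I^-1 L^2 M T^-3].

Left side: [L]
Right side: [I M^-1 T^3]

The two sides have different dimensions, so the equation is NOT dimensionally consistent.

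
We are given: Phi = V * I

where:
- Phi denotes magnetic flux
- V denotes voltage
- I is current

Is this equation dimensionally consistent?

No

Phi (magnetic flux) has dimensions [I^-1 L^2 M T^-2].
V (voltage) has dimensions [I^-1 L^2 M T^-3].
I (current) has dimensions [I].

Left side: [I^-1 L^2 M T^-2]
Right side: [L^2 M T^-3]

The two sides have different dimensions, so the equation is NOT dimensionally consistent.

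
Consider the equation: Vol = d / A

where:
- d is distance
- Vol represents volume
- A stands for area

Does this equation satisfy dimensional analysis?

No

d (distance) has dimensions [L].
Vol (volume) has dimensions [L^3].
A (area) has dimensions [L^2].

Left side: [L^3]
Right side: [L^-1]

The two sides have different dimensions, so the equation is NOT dimensionally consistent.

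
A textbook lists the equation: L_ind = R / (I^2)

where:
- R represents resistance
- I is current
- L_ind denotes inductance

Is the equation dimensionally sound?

No

R (resistance) has dimensions [I^-2 L^2 M T^-3].
I (current) has dimensions [I].
L_ind (inductance) has dimensions [I^-2 L^2 M T^-2].

Left side: [I^-2 L^2 M T^-2]
Right side: [I^-4 L^2 M T^-3]

The two sides have different dimensions, so the equation is NOT dimensionally consistent.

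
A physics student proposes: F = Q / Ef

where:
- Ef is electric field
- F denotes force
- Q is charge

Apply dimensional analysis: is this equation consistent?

No

Ef (electric field) has dimensions [I^-1 L M T^-3].
F (force) has dimensions [L M T^-2].
Q (charge) has dimensions [I T].

Left side: [L M T^-2]
Right side: [I^2 L^-1 M^-1 T^4]

The two sides have different dimensions, so the equation is NOT dimensionally consistent.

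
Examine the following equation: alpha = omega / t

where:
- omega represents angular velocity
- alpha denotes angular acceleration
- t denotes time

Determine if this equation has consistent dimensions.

Yes

omega (angular velocity) has dimensions [T^-1].
alpha (angular acceleration) has dimensions [T^-2].
t (time) has dimensions [T].

Left side: [T^-2]
Right side: [T^-2]

Both sides have the same dimensions, so the equation is dimensionally consistent.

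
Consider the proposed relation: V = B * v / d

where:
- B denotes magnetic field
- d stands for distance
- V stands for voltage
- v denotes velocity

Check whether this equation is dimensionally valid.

No

B (magnetic field) has dimensions [I^-1 M T^-2].
d (distance) has dimensions [L].
V (voltage) has dimensions [I^-1 L^2 M T^-3].
v (velocity) has dimensions [L T^-1].

Left side: [I^-1 L^2 M T^-3]
Right side: [I^-1 M T^-3]

The two sides have different dimensions, so the equation is NOT dimensionally consistent.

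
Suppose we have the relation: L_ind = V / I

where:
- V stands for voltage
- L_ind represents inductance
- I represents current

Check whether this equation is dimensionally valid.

No

V (voltage) has dimensions [I^-1 L^2 M T^-3].
L_ind (inductance) has dimensions [I^-2 L^2 M T^-2].
I (current) has dimensions [I].

Left side: [I^-2 L^2 M T^-2]
Right side: [I^-2 L^2 M T^-3]

The two sides have different dimensions, so the equation is NOT dimensionally consistent.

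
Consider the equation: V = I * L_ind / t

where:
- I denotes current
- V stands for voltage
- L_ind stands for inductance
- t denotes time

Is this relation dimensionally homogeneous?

Yes

I (current) has dimensions [I].
V (voltage) has dimensions [I^-1 L^2 M T^-3].
L_ind (inductance) has dimensions [I^-2 L^2 M T^-2].
t (time) has dimensions [T].

Left side: [I^-1 L^2 M T^-3]
Right side: [I^-1 L^2 M T^-3]

Both sides have the same dimensions, so the equation is dimensionally consistent.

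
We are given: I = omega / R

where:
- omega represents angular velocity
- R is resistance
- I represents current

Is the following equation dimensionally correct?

No

omega (angular velocity) has dimensions [T^-1].
R (resistance) has dimensions [I^-2 L^2 M T^-3].
I (current) has dimensions [I].

Left side: [I]
Right side: [I^2 L^-2 M^-1 T^2]

The two sides have different dimensions, so the equation is NOT dimensionally consistent.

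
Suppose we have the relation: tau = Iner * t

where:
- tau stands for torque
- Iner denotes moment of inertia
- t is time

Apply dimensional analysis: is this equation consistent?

No

tau (torque) has dimensions [L^2 M T^-2].
Iner (moment of inertia) has dimensions [L^2 M].
t (time) has dimensions [T].

Left side: [L^2 M T^-2]
Right side: [L^2 M T]

The two sides have different dimensions, so the equation is NOT dimensionally consistent.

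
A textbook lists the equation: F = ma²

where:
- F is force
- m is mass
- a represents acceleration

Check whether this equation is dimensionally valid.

No

F (force) has dimensions [L M T^-2].
m (mass) has dimensions [M].
a (acceleration) has dimensions [L T^-2].

Left side: [L M T^-2]
Right side: [L^2 M T^-4]

The two sides have different dimensions, so the equation is NOT dimensionally consistent.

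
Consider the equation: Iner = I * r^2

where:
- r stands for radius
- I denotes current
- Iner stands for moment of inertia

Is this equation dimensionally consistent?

No

r (radius) has dimensions [L].
I (current) has dimensions [I].
Iner (moment of inertia) has dimensions [L^2 M].

Left side: [L^2 M]
Right side: [I L^2]

The two sides have different dimensions, so the equation is NOT dimensionally consistent.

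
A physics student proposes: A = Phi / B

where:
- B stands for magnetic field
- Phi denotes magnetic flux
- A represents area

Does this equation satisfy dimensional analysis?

Yes

B (magnetic field) has dimensions [I^-1 M T^-2].
Phi (magnetic flux) has dimensions [I^-1 L^2 M T^-2].
A (area) has dimensions [L^2].

Left side: [L^2]
Right side: [L^2]

Both sides have the same dimensions, so the equation is dimensionally consistent.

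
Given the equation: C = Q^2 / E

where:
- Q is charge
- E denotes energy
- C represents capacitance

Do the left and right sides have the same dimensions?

Yes

Q (charge) has dimensions [I T].
E (energy) has dimensions [L^2 M T^-2].
C (capacitance) has dimensions [I^2 L^-2 M^-1 T^4].

Left side: [I^2 L^-2 M^-1 T^4]
Right side: [I^2 L^-2 M^-1 T^4]

Both sides have the same dimensions, so the equation is dimensionally consistent.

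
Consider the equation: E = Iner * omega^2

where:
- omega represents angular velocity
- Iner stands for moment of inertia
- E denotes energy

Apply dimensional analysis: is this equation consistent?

Yes

omega (angular velocity) has dimensions [T^-1].
Iner (moment of inertia) has dimensions [L^2 M].
E (energy) has dimensions [L^2 M T^-2].

Left side: [L^2 M T^-2]
Right side: [L^2 M T^-2]

Both sides have the same dimensions, so the equation is dimensionally consistent.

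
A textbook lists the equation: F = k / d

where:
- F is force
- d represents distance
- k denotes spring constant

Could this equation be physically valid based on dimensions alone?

No

F (force) has dimensions [L M T^-2].
d (distance) has dimensions [L].
k (spring constant) has dimensions [M T^-2].

Left side: [L M T^-2]
Right side: [L^-1 M T^-2]

The two sides have different dimensions, so the equation is NOT dimensionally consistent.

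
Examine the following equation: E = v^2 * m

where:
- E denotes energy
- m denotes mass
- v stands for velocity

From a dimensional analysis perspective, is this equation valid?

Yes

E (energy) has dimensions [L^2 M T^-2].
m (mass) has dimensions [M].
v (velocity) has dimensions [L T^-1].

Left side: [L^2 M T^-2]
Right side: [L^2 M T^-2]

Both sides have the same dimensions, so the equation is dimensionally consistent.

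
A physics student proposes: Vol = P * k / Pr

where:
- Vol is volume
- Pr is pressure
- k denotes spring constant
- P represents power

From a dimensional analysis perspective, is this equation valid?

No

Vol (volume) has dimensions [L^3].
Pr (pressure) has dimensions [L^-1 M T^-2].
k (spring constant) has dimensions [M T^-2].
P (power) has dimensions [L^2 M T^-3].

Left side: [L^3]
Right side: [L^3 M T^-3]

The two sides have different dimensions, so the equation is NOT dimensionally consistent.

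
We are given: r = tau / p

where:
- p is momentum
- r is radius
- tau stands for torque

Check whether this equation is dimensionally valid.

No

p (momentum) has dimensions [L M T^-1].
r (radius) has dimensions [L].
tau (torque) has dimensions [L^2 M T^-2].

Left side: [L]
Right side: [L T^-1]

The two sides have different dimensions, so the equation is NOT dimensionally consistent.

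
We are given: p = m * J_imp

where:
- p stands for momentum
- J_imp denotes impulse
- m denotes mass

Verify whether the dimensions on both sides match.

No

p (momentum) has dimensions [L M T^-1].
J_imp (impulse) has dimensions [L M T^-1].
m (mass) has dimensions [M].

Left side: [L M T^-1]
Right side: [L M^2 T^-1]

The two sides have different dimensions, so the equation is NOT dimensionally consistent.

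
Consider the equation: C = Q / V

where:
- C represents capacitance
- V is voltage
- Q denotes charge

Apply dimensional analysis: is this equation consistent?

Yes

C (capacitance) has dimensions [I^2 L^-2 M^-1 T^4].
V (voltage) has dimensions [I^-1 L^2 M T^-3].
Q (charge) has dimensions [I T].

Left side: [I^2 L^-2 M^-1 T^4]
Right side: [I^2 L^-2 M^-1 T^4]

Both sides have the same dimensions, so the equation is dimensionally consistent.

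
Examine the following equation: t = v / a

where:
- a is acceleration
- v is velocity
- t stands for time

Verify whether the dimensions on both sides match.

Yes

a (acceleration) has dimensions [L T^-2].
v (velocity) has dimensions [L T^-1].
t (time) has dimensions [T].

Left side: [T]
Right side: [T]

Both sides have the same dimensions, so the equation is dimensionally consistent.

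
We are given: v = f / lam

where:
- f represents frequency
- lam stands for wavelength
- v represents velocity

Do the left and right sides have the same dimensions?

No

f (frequency) has dimensions [T^-1].
lam (wavelength) has dimensions [L].
v (velocity) has dimensions [L T^-1].

Left side: [L T^-1]
Right side: [L^-1 T^-1]

The two sides have different dimensions, so the equation is NOT dimensionally consistent.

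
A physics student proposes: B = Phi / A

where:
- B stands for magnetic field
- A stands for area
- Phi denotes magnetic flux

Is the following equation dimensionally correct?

Yes

B (magnetic field) has dimensions [I^-1 M T^-2].
A (area) has dimensions [L^2].
Phi (magnetic flux) has dimensions [I^-1 L^2 M T^-2].

Left side: [I^-1 M T^-2]
Right side: [I^-1 M T^-2]

Both sides have the same dimensions, so the equation is dimensionally consistent.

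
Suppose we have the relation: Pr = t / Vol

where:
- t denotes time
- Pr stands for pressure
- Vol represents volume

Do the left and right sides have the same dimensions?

No

t (time) has dimensions [T].
Pr (pressure) has dimensions [L^-1 M T^-2].
Vol (volume) has dimensions [L^3].

Left side: [L^-1 M T^-2]
Right side: [L^-3 T]

The two sides have different dimensions, so the equation is NOT dimensionally consistent.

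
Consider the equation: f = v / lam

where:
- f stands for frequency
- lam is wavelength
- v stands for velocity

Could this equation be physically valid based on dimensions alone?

Yes

f (frequency) has dimensions [T^-1].
lam (wavelength) has dimensions [L].
v (velocity) has dimensions [L T^-1].

Left side: [T^-1]
Right side: [T^-1]

Both sides have the same dimensions, so the equation is dimensionally consistent.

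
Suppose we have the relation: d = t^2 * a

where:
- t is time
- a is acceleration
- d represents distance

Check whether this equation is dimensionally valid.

Yes

t (time) has dimensions [T].
a (acceleration) has dimensions [L T^-2].
d (distance) has dimensions [L].

Left side: [L]
Right side: [L]

Both sides have the same dimensions, so the equation is dimensionally consistent.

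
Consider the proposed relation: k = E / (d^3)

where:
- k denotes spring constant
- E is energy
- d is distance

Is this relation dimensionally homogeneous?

No

k (spring constant) has dimensions [M T^-2].
E (energy) has dimensions [L^2 M T^-2].
d (distance) has dimensions [L].

Left side: [M T^-2]
Right side: [L^-1 M T^-2]

The two sides have different dimensions, so the equation is NOT dimensionally consistent.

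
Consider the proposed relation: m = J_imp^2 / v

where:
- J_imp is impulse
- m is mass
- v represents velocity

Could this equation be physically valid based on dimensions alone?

No

J_imp (impulse) has dimensions [L M T^-1].
m (mass) has dimensions [M].
v (velocity) has dimensions [L T^-1].

Left side: [M]
Right side: [L M^2 T^-1]

The two sides have different dimensions, so the equation is NOT dimensionally consistent.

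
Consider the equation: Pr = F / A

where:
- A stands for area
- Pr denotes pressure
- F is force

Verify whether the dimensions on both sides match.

Yes

A (area) has dimensions [L^2].
Pr (pressure) has dimensions [L^-1 M T^-2].
F (force) has dimensions [L M T^-2].

Left side: [L^-1 M T^-2]
Right side: [L^-1 M T^-2]

Both sides have the same dimensions, so the equation is dimensionally consistent.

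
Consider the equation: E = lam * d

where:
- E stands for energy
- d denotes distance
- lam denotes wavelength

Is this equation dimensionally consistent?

No

E (energy) has dimensions [L^2 M T^-2].
d (distance) has dimensions [L].
lam (wavelength) has dimensions [L].

Left side: [L^2 M T^-2]
Right side: [L^2]

The two sides have different dimensions, so the equation is NOT dimensionally consistent.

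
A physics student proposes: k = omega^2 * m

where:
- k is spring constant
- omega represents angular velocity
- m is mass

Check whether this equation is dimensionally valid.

Yes

k (spring constant) has dimensions [M T^-2].
omega (angular velocity) has dimensions [T^-1].
m (mass) has dimensions [M].

Left side: [M T^-2]
Right side: [M T^-2]

Both sides have the same dimensions, so the equation is dimensionally consistent.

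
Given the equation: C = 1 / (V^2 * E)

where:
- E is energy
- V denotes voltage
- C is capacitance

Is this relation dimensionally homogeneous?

No

E (energy) has dimensions [L^2 M T^-2].
V (voltage) has dimensions [I^-1 L^2 M T^-3].
C (capacitance) has dimensions [I^2 L^-2 M^-1 T^4].

Left side: [I^2 L^-2 M^-1 T^4]
Right side: [I^2 L^-6 M^-3 T^8]

The two sides have different dimensions, so the equation is NOT dimensionally consistent.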